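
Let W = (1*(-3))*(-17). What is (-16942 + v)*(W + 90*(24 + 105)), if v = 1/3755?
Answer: -741840274149/3755 ≈ -1.9756e+8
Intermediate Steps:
W = 51 (W = -3*(-17) = 51)
v = 1/3755 ≈ 0.00026631
(-16942 + v)*(W + 90*(24 + 105)) = (-16942 + 1/3755)*(51 + 90*(24 + 105)) = -63617209*(51 + 90*129)/3755 = -63617209*(51 + 11610)/3755 = -63617209/3755*11661 = -741840274149/3755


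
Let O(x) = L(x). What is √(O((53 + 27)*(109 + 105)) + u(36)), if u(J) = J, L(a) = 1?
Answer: √37 ≈ 6.0828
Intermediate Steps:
O(x) = 1
√(O((53 + 27)*(109 + 105)) + u(36)) = √(1 + 36) = √37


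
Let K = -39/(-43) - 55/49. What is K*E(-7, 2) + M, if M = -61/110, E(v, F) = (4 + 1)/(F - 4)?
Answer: -3677/231770 ≈ -0.015865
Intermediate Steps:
E(v, F) = 5/(-4 + F)
K = -454/2107 (K = -39*(-1/43) - 55*1/49 = 39/43 - 55/49 = -454/2107 ≈ -0.21547)
M = -61/110 (M = -61*1/110 = -61/110 ≈ -0.55455)
K*E(-7, 2) + M = -2270/(2107*(-4 + 2)) - 61/110 = -2270/(2107*(-2)) - 61/110 = -2270*(-1)/(2107*2) - 61/110 = -454/2107*(-5/2) - 61/110 = 1135/2107 - 61/110 = -3677/231770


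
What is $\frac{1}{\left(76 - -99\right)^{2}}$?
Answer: $\frac{1}{30625} \approx 3.2653 \cdot 10^{-5}$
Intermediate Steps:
$\frac{1}{\left(76 - -99\right)^{2}} = \frac{1}{\left(76 + 99\right)^{2}} = \frac{1}{175^{2}} = \frac{1}{30625}$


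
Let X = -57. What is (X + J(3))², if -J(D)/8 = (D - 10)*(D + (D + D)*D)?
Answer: 1252161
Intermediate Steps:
J(D) = -8*(-10 + D)*(D + 2*D²) (J(D) = -8*(D - 10)*(D + (D + D)*D) = -8*(-10 + D)*(D + (2*D)*D) = -8*(-10 + D)*(D + 2*D²))
(X + J(3))² = (-57 + 8*3*(10 - 2*3² + 19*3))² = (-57 + 8*3*(10 - 2*9 + 57))² = (-57 + 8*3*(10 - 18 + 57))² = (-57 + 8*3*49)² = (-57 + 1176)² = 1119² = 1252161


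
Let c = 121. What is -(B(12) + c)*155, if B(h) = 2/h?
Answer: -112685/6 ≈ -18781.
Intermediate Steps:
-(B(12) + c)*155 = -(2/12 + 121)*155 = -(2*(1/12) + 121)*155 = -(⅙ + 121)*155 = -727*155/6 = -1*112685/6 = -112685/6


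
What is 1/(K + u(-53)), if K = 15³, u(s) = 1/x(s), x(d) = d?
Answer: 53/178874 ≈ 0.00029630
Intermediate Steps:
u(s) = 1/s
K = 3375
1/(K + u(-53)) = 1/(3375 + 1/(-53)) = 1/(3375 - 1/53) = 1/(178874/53) = 53/178874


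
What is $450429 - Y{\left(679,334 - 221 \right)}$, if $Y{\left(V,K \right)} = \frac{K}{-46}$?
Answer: $\frac{20719847}{46} \approx 4.5043 \cdot 10^{5}$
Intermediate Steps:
$Y{\left(V,K \right)} = - \frac{K}{46}$ ($Y{\left(V,K \right)} = K \left(- \frac{1}{46}\right) = - \frac{K}{46}$)
$450429 - Y{\left(679,334 - 221 \right)} = 450429 - - \frac{334 - 221}{46} = 450429 - \left(- \frac{1}{46}\right) 113 = 450429 - - \frac{113}{46} = 450429 + \frac{113}{46} = \frac{20719847}{46}$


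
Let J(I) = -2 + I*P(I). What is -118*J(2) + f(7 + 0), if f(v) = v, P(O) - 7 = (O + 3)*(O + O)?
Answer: -6129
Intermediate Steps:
P(O) = 7 + 2*O*(3 + O) (P(O) = 7 + (O + 3)*(O + O) = 7 + (3 + O)*(2*O) = 7 + 2*O*(3 + O))
J(I) = -2 + I*(7 + 2*I² + 6*I)
-118*J(2) + f(7 + 0) = -118*(-2 + 2*(7 + 2*2² + 6*2)) + (7 + 0) = -118*(-2 + 2*(7 + 2*4 + 12)) + 7 = -118*(-2 + 2*(7 + 8 + 12)) + 7 = -118*(-2 + 2*27) + 7 = -118*(-2 + 54) + 7 = -118*52 + 7 = -6136 + 7 = -6129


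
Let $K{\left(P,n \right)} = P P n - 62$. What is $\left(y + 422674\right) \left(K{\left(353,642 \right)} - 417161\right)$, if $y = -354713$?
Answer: $5408455651555$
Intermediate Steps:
$K{\left(P,n \right)} = -62 + n P^{2}$ ($K{\left(P,n \right)} = P^{2} n - 62 = n P^{2} - 62 = -62 + n P^{2}$)
$\left(y + 422674\right) \left(K{\left(353,642 \right)} - 417161\right) = \left(-354713 + 422674\right) \left(\left(-62 + 642 \cdot 353^{2}\right) - 417161\right) = 67961 \left(\left(-62 + 642 \cdot 124609\right) - 417161\right) = 67961 \left(\left(-62 + 79998978\right) - 417161\right) = 67961 \left(79998916 - 417161\right) = 67961 \cdot 79581755 = 5408455651555$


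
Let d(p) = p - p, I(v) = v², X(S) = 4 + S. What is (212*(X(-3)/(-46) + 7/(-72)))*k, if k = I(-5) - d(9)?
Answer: -261025/414 ≈ -630.50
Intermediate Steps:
d(p) = 0
k = 25 (k = (-5)² - 1*0 = 25 + 0 = 25)
(212*(X(-3)/(-46) + 7/(-72)))*k = (212*((4 - 3)/(-46) + 7/(-72)))*25 = (212*(1*(-1/46) + 7*(-1/72)))*25 = (212*(-1/46 - 7/72))*25 = (212*(-197/1656))*25 = -10441/414*25 = -261025/414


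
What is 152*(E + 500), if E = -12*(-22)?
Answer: 116128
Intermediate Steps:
E = 264
152*(E + 500) = 152*(264 + 500) = 152*764 = 116128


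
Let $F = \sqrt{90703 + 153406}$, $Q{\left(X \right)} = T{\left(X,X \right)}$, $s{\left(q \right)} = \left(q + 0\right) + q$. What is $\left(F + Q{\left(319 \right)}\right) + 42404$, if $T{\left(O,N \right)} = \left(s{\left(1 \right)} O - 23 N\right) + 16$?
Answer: $35721 + \sqrt{244109} \approx 36215.0$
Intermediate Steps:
$s{\left(q \right)} = 2 q$ ($s{\left(q \right)} = q + q = 2 q$)
$T{\left(O,N \right)} = 16 - 23 N + 2 O$ ($T{\left(O,N \right)} = \left(2 \cdot 1 O - 23 N\right) + 16 = \left(2 O - 23 N\right) + 16 = \left(- 23 N + 2 O\right) + 16 = 16 - 23 N + 2 O$)
$Q{\left(X \right)} = 16 - 21 X$ ($Q{\left(X \right)} = 16 - 23 X + 2 X = 16 - 21 X$)
$F = \sqrt{244109} \approx 494.07$
$\left(F + Q{\left(319 \right)}\right) + 42404 = \left(\sqrt{244109} + \left(16 - 6699\right)\right) + 42404 = \left(\sqrt{244109} - 6683\right) + 42404 = \left(-6683 + \sqrt{244109}\right) + 42404 = 35721 + \sqrt{244109}$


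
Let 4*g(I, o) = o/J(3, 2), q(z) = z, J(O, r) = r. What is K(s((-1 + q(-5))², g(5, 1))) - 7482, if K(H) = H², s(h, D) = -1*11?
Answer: -7361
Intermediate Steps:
g(I, o) = o/8 (g(I, o) = (o/2)/4 = o/8)
s(h, D) = -11
K(s((-1 + q(-5))², g(5, 1))) - 7482 = (-11)² - 7482 = 121 - 7482 = -7361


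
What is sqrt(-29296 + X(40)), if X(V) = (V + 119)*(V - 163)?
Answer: 7*I*sqrt(997) ≈ 221.03*I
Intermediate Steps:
X(V) = (-163 + V)*(119 + V) (X(V) = (119 + V)*(-163 + V) = (-163 + V)*(119 + V))
sqrt(-29296 + X(40)) = sqrt(-29296 + (-19397 + 40**2 - 44*40)) = sqrt(-29296 + (-19397 + 1600 - 1760)) = sqrt(-29296 - 19557) = sqrt(-48853) = 7*I*sqrt(997)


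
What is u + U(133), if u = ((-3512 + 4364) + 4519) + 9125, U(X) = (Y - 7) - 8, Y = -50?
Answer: 14431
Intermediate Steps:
U(X) = -65 (U(X) = (-50 - 7) - 8 = -57 - 8 = -65)
u = 14496 (u = (852 + 4519) + 9125 = 5371 + 9125 = 14496)
u + U(133) = 14496 - 65 = 14431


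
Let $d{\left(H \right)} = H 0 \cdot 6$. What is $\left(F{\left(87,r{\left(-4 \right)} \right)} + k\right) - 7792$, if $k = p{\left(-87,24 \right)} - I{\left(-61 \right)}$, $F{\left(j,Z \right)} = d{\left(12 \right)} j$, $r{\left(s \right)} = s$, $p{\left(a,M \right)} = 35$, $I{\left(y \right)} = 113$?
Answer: $-7870$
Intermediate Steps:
$d{\left(H \right)} = 0$ ($d{\left(H \right)} = 0 \cdot 6 = 0$)
$F{\left(j,Z \right)} = 0$ ($F{\left(j,Z \right)} = 0 j = 0$)
$k = -78$ ($k = 35 - 113 = -78$)
$\left(F{\left(87,r{\left(-4 \right)} \right)} + k\right) - 7792 = \left(0 - 78\right) - 7792 = -78 - 7792 = -7870$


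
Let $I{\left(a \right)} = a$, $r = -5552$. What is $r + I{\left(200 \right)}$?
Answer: $-5352$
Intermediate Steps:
$r + I{\left(200 \right)} = -5552 + 200 = -5352$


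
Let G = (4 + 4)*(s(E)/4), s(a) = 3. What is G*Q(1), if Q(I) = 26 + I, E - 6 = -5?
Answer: 162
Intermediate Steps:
E = 1 (E = 6 - 5 = 1)
G = 6 (G = (4 + 4)*(3/4) = 8*(3*(1/4)) = 8*(3/4) = 6)
G*Q(1) = 6*(26 + 1) = 6*27 = 162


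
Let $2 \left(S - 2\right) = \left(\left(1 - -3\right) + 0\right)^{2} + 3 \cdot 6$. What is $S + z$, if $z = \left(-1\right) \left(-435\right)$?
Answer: $454$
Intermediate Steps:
$z = 435$
$S = 19$ ($S = 2 + \frac{\left(\left(1 - -3\right) + 0\right)^{2} + 3 \cdot 6}{2} = 2 + \frac{\left(\left(1 + 3\right) + 0\right)^{2} + 18}{2} = 2 + \frac{\left(4 + 0\right)^{2} + 18}{2} = 2 + \frac{4^{2} + 18}{2} = 2 + \frac{16 + 18}{2} = 2 + \frac{1}{2} \cdot 34 = 2 + 17 = 19$)
$S + z = 19 + 435 = 454$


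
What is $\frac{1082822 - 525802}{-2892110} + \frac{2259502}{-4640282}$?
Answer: $- \frac{455972910443}{671010298751} \approx -0.67953$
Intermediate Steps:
$\frac{1082822 - 525802}{-2892110} + \frac{2259502}{-4640282} = 557020 \left(- \frac{1}{2892110}\right) + 2259502 \left(- \frac{1}{4640282}\right) = - \frac{55702}{289211} - \frac{1129751}{2320141} = - \frac{455972910443}{671010298751}$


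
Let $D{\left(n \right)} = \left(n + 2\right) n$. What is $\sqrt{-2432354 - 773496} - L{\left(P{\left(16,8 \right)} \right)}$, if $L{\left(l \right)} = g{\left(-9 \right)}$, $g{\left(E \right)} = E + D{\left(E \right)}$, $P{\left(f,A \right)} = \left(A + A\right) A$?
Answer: $-54 + 5 i \sqrt{128234} \approx -54.0 + 1790.5 i$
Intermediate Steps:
$D{\left(n \right)} = n \left(2 + n\right)$ ($D{\left(n \right)} = \left(2 + n\right) n = n \left(2 + n\right)$)
$P{\left(f,A \right)} = 2 A^{2}$ ($P{\left(f,A \right)} = 2 A A = 2 A^{2}$)
$g{\left(E \right)} = E + E \left(2 + E\right)$
$L{\left(l \right)} = 54$ ($L{\left(l \right)} = - 9 \left(3 - 9\right) = \left(-9\right) \left(-6\right) = 54$)
$\sqrt{-2432354 - 773496} - L{\left(P{\left(16,8 \right)} \right)} = \sqrt{-2432354 - 773496} - 54 = \sqrt{-3205850} - 54 = 5 i \sqrt{128234} - 54 = -54 + 5 i \sqrt{128234}$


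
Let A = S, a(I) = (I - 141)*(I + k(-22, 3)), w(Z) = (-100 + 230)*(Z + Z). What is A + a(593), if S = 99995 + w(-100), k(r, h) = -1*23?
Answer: 331635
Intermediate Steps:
k(r, h) = -23
w(Z) = 260*Z (w(Z) = 130*(2*Z) = 260*Z)
a(I) = (-141 + I)*(-23 + I) (a(I) = (I - 141)*(I - 23) = (-141 + I)*(-23 + I))
S = 73995 (S = 99995 + 260*(-100) = 99995 - 26000 = 73995)
A = 73995
A + a(593) = 73995 + (3243 + 593**2 - 164*593) = 73995 + (3243 + 351649 - 97252) = 73995 + 257640 = 331635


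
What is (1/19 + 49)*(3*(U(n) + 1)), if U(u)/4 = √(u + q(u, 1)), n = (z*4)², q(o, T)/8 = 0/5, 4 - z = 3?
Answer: 47532/19 ≈ 2501.7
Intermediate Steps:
z = 1 (z = 4 - 1*3 = 4 - 3 = 1)
q(o, T) = 0 (q(o, T) = 8*(0/5) = 8*(0*(⅕)) = 8*0 = 0)
n = 16 (n = (1*4)² = 4² = 16)
U(u) = 4*√u (U(u) = 4*√(u + 0) = 4*√u)
(1/19 + 49)*(3*(U(n) + 1)) = (1/19 + 49)*(3*(4*√16 + 1)) = (1/19 + 49)*(3*(4*4 + 1)) = 932*(3*(16 + 1))/19 = 932*(3*17)/19 = (932/19)*51 = 47532/19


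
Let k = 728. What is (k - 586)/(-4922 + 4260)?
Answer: -71/331 ≈ -0.21450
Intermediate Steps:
(k - 586)/(-4922 + 4260) = (728 - 586)/(-4922 + 4260) = 142/(-662) = 142*(-1/662) = -71/331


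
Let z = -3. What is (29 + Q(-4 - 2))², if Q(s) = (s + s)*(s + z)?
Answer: 18769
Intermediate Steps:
Q(s) = 2*s*(-3 + s) (Q(s) = (s + s)*(s - 3) = (2*s)*(-3 + s) = 2*s*(-3 + s))
(29 + Q(-4 - 2))² = (29 + 2*(-4 - 2)*(-3 + (-4 - 2)))² = (29 + 2*(-6)*(-3 - 6))² = (29 + 2*(-6)*(-9))² = (29 + 108)² = 137² = 18769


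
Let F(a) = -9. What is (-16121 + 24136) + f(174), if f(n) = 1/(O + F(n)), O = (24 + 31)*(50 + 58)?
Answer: 47536966/5931 ≈ 8015.0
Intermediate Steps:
O = 5940 (O = 55*108 = 5940)
f(n) = 1/5931 (f(n) = 1/(5940 - 9) = 1/5931)
(-16121 + 24136) + f(174) = (-16121 + 24136) + 1/5931 = 8015 + 1/5931 = 47536966/5931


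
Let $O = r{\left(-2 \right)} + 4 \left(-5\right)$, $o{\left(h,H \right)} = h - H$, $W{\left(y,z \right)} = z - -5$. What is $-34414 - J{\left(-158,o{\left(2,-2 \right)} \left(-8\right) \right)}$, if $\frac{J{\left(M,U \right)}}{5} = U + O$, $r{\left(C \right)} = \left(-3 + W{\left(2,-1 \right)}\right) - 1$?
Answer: $-34154$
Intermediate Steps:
$W{\left(y,z \right)} = 5 + z$ ($W{\left(y,z \right)} = z + 5 = 5 + z$)
$r{\left(C \right)} = 0$ ($r{\left(C \right)} = \left(-3 + \left(5 - 1\right)\right) - 1 = \left(-3 + 4\right) - 1 = 1 - 1 = 0$)
$O = -20$ ($O = 0 + 4 \left(-5\right) = 0 - 20 = -20$)
$J{\left(M,U \right)} = -100 + 5 U$ ($J{\left(M,U \right)} = 5 \left(U - 20\right) = 5 \left(-20 + U\right) = -100 + 5 U$)
$-34414 - J{\left(-158,o{\left(2,-2 \right)} \left(-8\right) \right)} = -34414 - \left(-100 + 5 \left(2 - -2\right) \left(-8\right)\right) = -34414 - \left(-100 + 5 \left(2 + 2\right) \left(-8\right)\right) = -34414 - \left(-100 + 5 \cdot 4 \left(-8\right)\right) = -34414 - \left(-100 + 5 \left(-32\right)\right) = -34414 - \left(-100 - 160\right) = -34414 - -260 = -34414 + 260 = -34154$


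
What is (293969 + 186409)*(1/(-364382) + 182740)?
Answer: 15993504977462331/182191 ≈ 8.7784e+10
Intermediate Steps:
(293969 + 186409)*(1/(-364382) + 182740) = 480378*(-1/364382 + 182740) = 480378*(66587166679/364382) = 15993504977462331/182191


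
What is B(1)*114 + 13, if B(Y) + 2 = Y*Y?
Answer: -101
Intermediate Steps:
B(Y) = -2 + Y**2 (B(Y) = -2 + Y*Y = -2 + Y**2)
B(1)*114 + 13 = (-2 + 1**2)*114 + 13 = (-2 + 1)*114 + 13 = -1*114 + 13 = -114 + 13 = -101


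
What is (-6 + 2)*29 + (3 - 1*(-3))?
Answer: -110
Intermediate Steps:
(-6 + 2)*29 + (3 - 1*(-3)) = -4*29 + (3 + 3) = -116 + 6 = -110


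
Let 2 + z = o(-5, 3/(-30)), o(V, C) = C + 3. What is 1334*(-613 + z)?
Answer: -4082707/5 ≈ -8.1654e+5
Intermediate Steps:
o(V, C) = 3 + C
z = 9/10 (z = -2 + (3 + 3/(-30)) = -2 + (3 + 3*(-1/30)) = -2 + (3 - ⅒) = -2 + 29/10 = 9/10 ≈ 0.90000)
1334*(-613 + z) = 1334*(-613 + 9/10) = 1334*(-6121/10) = -4082707/5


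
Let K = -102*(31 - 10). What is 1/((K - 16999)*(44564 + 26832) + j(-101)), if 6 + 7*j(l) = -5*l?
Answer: -7/9566135353 ≈ -7.3175e-10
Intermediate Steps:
j(l) = -6/7 - 5*l/7 (j(l) = -6/7 + (-5*l)/7 = -6/7 - 5*l/7)
K = -2142 (K = -102*21 = -2142)
1/((K - 16999)*(44564 + 26832) + j(-101)) = 1/((-2142 - 16999)*(44564 + 26832) + (-6/7 - 5/7*(-101))) = 1/(-19141*71396 + (-6/7 + 505/7)) = 1/(-1366590836 + 499/7) = 1/(-9566135353/7) = -7/9566135353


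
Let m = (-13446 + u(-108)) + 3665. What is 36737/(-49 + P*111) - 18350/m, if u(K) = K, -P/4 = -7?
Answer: 419424843/30250451 ≈ 13.865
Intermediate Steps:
P = 28 (P = -4*(-7) = 28)
m = -9889 (m = (-13446 - 108) + 3665 = -13554 + 3665 = -9889)
36737/(-49 + P*111) - 18350/m = 36737/(-49 + 28*111) - 18350/(-9889) = 36737/(-49 + 3108) - 18350*(-1/9889) = 36737/3059 + 18350/9889 = 419424843/30250451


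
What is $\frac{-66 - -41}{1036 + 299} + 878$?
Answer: $\frac{234421}{267} \approx 877.98$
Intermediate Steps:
$\frac{-66 - -41}{1036 + 299} + 878 = \frac{-66 + 41}{1335} + 878 = \frac{1}{1335} \left(-25\right) + 878 = - \frac{5}{267} + 878 = \frac{234421}{267}$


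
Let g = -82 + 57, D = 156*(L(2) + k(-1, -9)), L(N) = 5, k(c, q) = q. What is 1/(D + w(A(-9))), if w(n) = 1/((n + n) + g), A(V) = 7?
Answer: -11/6865 ≈ -0.0016023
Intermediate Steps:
D = -624 (D = 156*(5 - 9) = 156*(-4) = -624)
g = -25
w(n) = 1/(-25 + 2*n) (w(n) = 1/((n + n) - 25) = 1/(2*n - 25) = 1/(-25 + 2*n))
1/(D + w(A(-9))) = 1/(-624 + 1/(-25 + 2*7)) = 1/(-624 + 1/(-25 + 14)) = 1/(-624 + 1/(-11)) = 1/(-624 - 1/11) = 1/(-6865/11) = -11/6865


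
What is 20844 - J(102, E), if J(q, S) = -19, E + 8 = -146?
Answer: 20863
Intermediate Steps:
E = -154 (E = -8 - 146 = -154)
20844 - J(102, E) = 20844 - 1*(-19) = 20844 + 19 = 20863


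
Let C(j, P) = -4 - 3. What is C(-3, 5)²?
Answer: 49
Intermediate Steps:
C(j, P) = -7
C(-3, 5)² = (-7)² = 49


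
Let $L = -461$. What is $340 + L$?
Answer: $-121$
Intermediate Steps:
$340 + L = 340 - 461 = -121$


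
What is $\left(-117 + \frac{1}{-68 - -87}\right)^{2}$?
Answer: $\frac{4937284}{361} \approx 13677.0$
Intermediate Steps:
$\left(-117 + \frac{1}{-68 - -87}\right)^{2} = \left(-117 + \frac{1}{-68 + 87}\right)^{2} = \left(-117 + \frac{1}{19}\right)^{2} = \left(- \frac{2222}{19}\right)^{2} = \frac{4937284}{361}$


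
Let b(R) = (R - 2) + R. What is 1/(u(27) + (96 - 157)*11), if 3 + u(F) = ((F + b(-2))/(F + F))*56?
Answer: -9/5870 ≈ -0.0015332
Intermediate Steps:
b(R) = -2 + 2*R (b(R) = (-2 + R) + R = -2 + 2*R)
u(F) = -3 + 28*(-6 + F)/F (u(F) = -3 + ((F + (-2 + 2*(-2)))/(F + F))*56 = -3 + ((F + (-2 - 4))/((2*F)))*56 = -3 + ((F - 6)*(1/(2*F)))*56 = -3 + ((-6 + F)*(1/(2*F)))*56 = -3 + ((-6 + F)/(2*F))*56 = -3 + 28*(-6 + F)/F)
1/(u(27) + (96 - 157)*11) = 1/((25 - 168/27) + (96 - 157)*11) = 1/((25 - 168*1/27) - 61*11) = 1/((25 - 56/9) - 671) = 1/(169/9 - 671) = 1/(-5870/9) = -9/5870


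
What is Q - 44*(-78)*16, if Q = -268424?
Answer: -213512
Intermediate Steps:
Q - 44*(-78)*16 = -268424 - 44*(-78)*16 = -268424 - (-3432)*16 = -268424 - 1*(-54912) = -268424 + 54912 = -213512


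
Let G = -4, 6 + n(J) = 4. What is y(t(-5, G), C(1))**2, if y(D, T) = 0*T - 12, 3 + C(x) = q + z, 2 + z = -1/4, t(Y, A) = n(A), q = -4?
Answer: 144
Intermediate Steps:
n(J) = -2 (n(J) = -6 + 4 = -2)
t(Y, A) = -2
z = -9/4 (z = -2 - 1/4 = -9/4 ≈ -2.2500)
C(x) = -37/4 (C(x) = -3 + (-4 - 9/4) = -3 - 25/4 = -37/4)
y(D, T) = -12 (y(D, T) = 0 - 12 = -12)
y(t(-5, G), C(1))**2 = (-12)**2 = 144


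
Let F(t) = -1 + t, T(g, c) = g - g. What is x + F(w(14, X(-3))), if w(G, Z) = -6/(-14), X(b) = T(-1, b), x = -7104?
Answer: -49732/7 ≈ -7104.6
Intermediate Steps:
T(g, c) = 0
X(b) = 0
w(G, Z) = 3/7 (w(G, Z) = -6*(-1/14) = 3/7)
x + F(w(14, X(-3))) = -7104 + (-1 + 3/7) = -7104 - 4/7 = -49732/7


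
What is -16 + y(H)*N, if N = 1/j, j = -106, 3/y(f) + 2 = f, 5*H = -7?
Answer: -28817/1802 ≈ -15.992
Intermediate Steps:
H = -7/5 (H = (1/5)*(-7) = -7/5 ≈ -1.4000)
y(f) = 3/(-2 + f)
N = -1/106 (N = 1/(-106) = -1/106 ≈ -0.0094340)
-16 + y(H)*N = -16 + (3/(-2 - 7/5))*(-1/106) = -16 + (3/(-17/5))*(-1/106) = -16 + (3*(-5/17))*(-1/106) = -16 - 15/17*(-1/106) = -16 + 15/1802 = -28817/1802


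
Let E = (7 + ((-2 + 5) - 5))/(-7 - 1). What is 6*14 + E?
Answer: 667/8 ≈ 83.375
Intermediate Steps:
E = -5/8 (E = (7 + (3 - 5))/(-8) = (7 - 2)*(-⅛) = 5*(-⅛) = -5/8 ≈ -0.62500)
6*14 + E = 6*14 - 5/8 = 84 - 5/8 = 667/8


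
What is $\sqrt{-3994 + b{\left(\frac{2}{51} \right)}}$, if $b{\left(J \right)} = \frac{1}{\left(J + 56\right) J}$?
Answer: $\frac{i \sqrt{32619930187}}{2858} \approx 63.195 i$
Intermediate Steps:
$b{\left(J \right)} = \frac{1}{J \left(56 + J\right)}$ ($b{\left(J \right)} = \frac{1}{\left(56 + J\right) J} = \frac{1}{J \left(56 + J\right)}$)
$\sqrt{-3994 + b{\left(\frac{2}{51} \right)}} = \sqrt{-3994 + \frac{1}{\frac{2}{51} \left(56 + \frac{2}{51}\right)}} = \sqrt{-3994 + \frac{51}{2 \cdot \frac{2858}{51}}} = \sqrt{-3994 + \frac{51}{2} \cdot \frac{51}{2858}} = \sqrt{-3994 + \frac{2601}{5716}} = \sqrt{- \frac{22827103}{5716}} = \frac{i \sqrt{32619930187}}{2858}$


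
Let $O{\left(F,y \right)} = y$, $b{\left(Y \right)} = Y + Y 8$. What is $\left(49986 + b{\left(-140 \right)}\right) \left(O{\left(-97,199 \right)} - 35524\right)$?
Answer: $-1721245950$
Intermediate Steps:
$b{\left(Y \right)} = 9 Y$ ($b{\left(Y \right)} = Y + 8 Y = 9 Y$)
$\left(49986 + b{\left(-140 \right)}\right) \left(O{\left(-97,199 \right)} - 35524\right) = \left(49986 + 9 \left(-140\right)\right) \left(199 - 35524\right) = \left(49986 - 1260\right) \left(-35325\right) = 48726 \left(-35325\right) = -1721245950$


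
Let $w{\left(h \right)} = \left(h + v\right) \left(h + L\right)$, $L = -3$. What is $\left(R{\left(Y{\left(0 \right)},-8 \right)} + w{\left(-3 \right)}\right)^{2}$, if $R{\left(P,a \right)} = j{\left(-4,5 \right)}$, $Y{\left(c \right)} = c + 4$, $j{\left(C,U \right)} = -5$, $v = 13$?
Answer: $4225$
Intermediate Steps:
$Y{\left(c \right)} = 4 + c$
$R{\left(P,a \right)} = -5$
$w{\left(h \right)} = \left(-3 + h\right) \left(13 + h\right)$ ($w{\left(h \right)} = \left(h + 13\right) \left(h - 3\right) = \left(13 + h\right) \left(-3 + h\right) = \left(-3 + h\right) \left(13 + h\right)$)
$\left(R{\left(Y{\left(0 \right)},-8 \right)} + w{\left(-3 \right)}\right)^{2} = \left(-5 + \left(-39 + \left(-3\right)^{2} + 10 \left(-3\right)\right)\right)^{2} = \left(-5 - 60\right)^{2} = \left(-65\right)^{2} = 4225$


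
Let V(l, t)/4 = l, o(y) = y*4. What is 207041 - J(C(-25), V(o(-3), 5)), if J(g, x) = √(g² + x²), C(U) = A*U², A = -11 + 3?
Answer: 207041 - 8*√390661 ≈ 2.0204e+5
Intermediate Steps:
A = -8
o(y) = 4*y
V(l, t) = 4*l
C(U) = -8*U²
207041 - J(C(-25), V(o(-3), 5)) = 207041 - √((-8*(-25)²)² + (4*(4*(-3)))²) = 207041 - √((-8*625)² + (4*(-12))²) = 207041 - √((-5000)² + (-48)²) = 207041 - √(25000000 + 2304) = 207041 - √25002304 = 207041 - 8*√390661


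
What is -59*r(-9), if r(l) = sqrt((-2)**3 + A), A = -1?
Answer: -177*I ≈ -177.0*I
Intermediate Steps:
r(l) = 3*I (r(l) = sqrt((-2)**3 - 1) = sqrt(-8 - 1) = sqrt(-9) = 3*I)
-59*r(-9) = -177*I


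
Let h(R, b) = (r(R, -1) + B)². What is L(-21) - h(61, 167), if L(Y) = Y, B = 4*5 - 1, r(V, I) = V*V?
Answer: -13987621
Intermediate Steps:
r(V, I) = V²
B = 19 (B = 20 - 1 = 19)
h(R, b) = (19 + R²)² (h(R, b) = (R² + 19)² = (19 + R²)²)
L(-21) - h(61, 167) = -21 - (19 + 61²)² = -21 - (19 + 3721)² = -21 - 1*3740² = -21 - 1*13987600 = -21 - 13987600 = -13987621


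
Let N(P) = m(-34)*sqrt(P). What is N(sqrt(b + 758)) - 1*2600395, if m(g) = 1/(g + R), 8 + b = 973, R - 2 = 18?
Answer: -2600395 - 1723**(1/4)/14 ≈ -2.6004e+6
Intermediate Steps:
R = 20 (R = 2 + 18 = 20)
b = 965 (b = -8 + 973 = 965)
m(g) = 1/(20 + g) (m(g) = 1/(g + 20) = 1/(20 + g))
N(P) = -sqrt(P)/14 (N(P) = sqrt(P)/(20 - 34) = sqrt(P)/(-14) = -sqrt(P)/14)
N(sqrt(b + 758)) - 1*2600395 = -(965 + 758)**(1/4)/14 - 1*2600395 = -1723**(1/4)/14 - 2600395 = -2600395 - 1723**(1/4)/14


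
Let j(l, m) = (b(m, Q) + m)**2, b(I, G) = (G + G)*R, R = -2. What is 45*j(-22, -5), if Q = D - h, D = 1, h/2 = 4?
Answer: 23805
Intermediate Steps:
h = 8 (h = 2*4 = 8)
Q = -7 (Q = 1 - 1*8 = 1 - 8 = -7)
b(I, G) = -4*G (b(I, G) = (G + G)*(-2) = (2*G)*(-2) = -4*G)
j(l, m) = (28 + m)**2 (j(l, m) = (-4*(-7) + m)**2 = (28 + m)**2)
45*j(-22, -5) = 45*(28 - 5)**2 = 45*23**2 = 45*529 = 23805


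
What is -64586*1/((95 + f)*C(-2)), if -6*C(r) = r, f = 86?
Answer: -193758/181 ≈ -1070.5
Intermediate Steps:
C(r) = -r/6
-64586*1/((95 + f)*C(-2)) = -64586*3/(95 + 86) = -64586/((1/3)*181) = -64586/181/3 = -64586*3/181 = -193758/181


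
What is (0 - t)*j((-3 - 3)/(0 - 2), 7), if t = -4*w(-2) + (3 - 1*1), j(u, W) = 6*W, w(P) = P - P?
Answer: -84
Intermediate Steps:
w(P) = 0
t = 2 (t = -4*0 + (3 - 1*1) = 0 + (3 - 1) = 0 + 2 = 2)
(0 - t)*j((-3 - 3)/(0 - 2), 7) = (0 - 1*2)*(6*7) = (0 - 2)*42 = -2*42 = -84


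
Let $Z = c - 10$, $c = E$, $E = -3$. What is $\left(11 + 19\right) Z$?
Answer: $-390$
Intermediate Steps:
$c = -3$
$Z = -13$ ($Z = -3 - 10 = -13$)
$\left(11 + 19\right) Z = \left(11 + 19\right) \left(-13\right) = 30 \left(-13\right) = -390$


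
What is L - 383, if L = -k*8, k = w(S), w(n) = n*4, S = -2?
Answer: -319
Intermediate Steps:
w(n) = 4*n
k = -8 (k = 4*(-2) = -8)
L = 64 (L = -1*(-8)*8 = 8*8 = 64)
L - 383 = 64 - 383 = -319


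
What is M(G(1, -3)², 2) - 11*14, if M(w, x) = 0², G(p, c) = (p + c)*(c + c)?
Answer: -154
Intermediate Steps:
G(p, c) = 2*c*(c + p) (G(p, c) = (c + p)*(2*c) = 2*c*(c + p))
M(w, x) = 0
M(G(1, -3)², 2) - 11*14 = 0 - 11*14 = 0 - 154 = -154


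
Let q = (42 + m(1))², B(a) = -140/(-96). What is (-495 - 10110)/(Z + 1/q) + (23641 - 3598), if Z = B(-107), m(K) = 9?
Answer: 387696339/30353 ≈ 12773.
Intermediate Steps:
B(a) = 35/24 (B(a) = -140*(-1/96) = 35/24)
q = 2601 (q = (42 + 9)² = 51² = 2601)
Z = 35/24 ≈ 1.4583
(-495 - 10110)/(Z + 1/q) + (23641 - 3598) = (-495 - 10110)/(35/24 + 1/2601) + (23641 - 3598) = -10605/(35/24 + 1/2601) + 20043 = -10605/30353/20808 + 20043 = -10605*20808/30353 + 20043 = -220668840/30353 + 20043 = 387696339/30353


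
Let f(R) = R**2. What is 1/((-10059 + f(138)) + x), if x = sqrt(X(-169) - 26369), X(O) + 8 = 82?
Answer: 599/5383768 - I*sqrt(26295)/80756520 ≈ 0.00011126 - 2.008e-6*I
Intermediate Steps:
X(O) = 74 (X(O) = -8 + 82 = 74)
x = I*sqrt(26295) (x = sqrt(74 - 26369) = sqrt(-26295) = I*sqrt(26295) ≈ 162.16*I)
1/((-10059 + f(138)) + x) = 1/((-10059 + 138**2) + I*sqrt(26295)) = 1/((-10059 + 19044) + I*sqrt(26295)) = 1/(8985 + I*sqrt(26295))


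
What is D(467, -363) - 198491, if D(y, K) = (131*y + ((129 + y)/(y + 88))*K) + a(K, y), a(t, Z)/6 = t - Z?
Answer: -26396506/185 ≈ -1.4268e+5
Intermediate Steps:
a(t, Z) = -6*Z + 6*t (a(t, Z) = 6*(t - Z) = -6*Z + 6*t)
D(y, K) = 6*K + 125*y + K*(129 + y)/(88 + y) (D(y, K) = (131*y + ((129 + y)/(y + 88))*K) + (-6*y + 6*K) = (131*y + ((129 + y)/(88 + y))*K) + (-6*y + 6*K) = (131*y + K*(129 + y)/(88 + y)) + (-6*y + 6*K) = 6*K + 125*y + K*(129 + y)/(88 + y))
D(467, -363) - 198491 = (125*467² + 657*(-363) + 11000*467 + 7*(-363)*467)/(88 + 467) - 198491 = (125*218089 - 238491 + 5137000 - 1186647)/555 - 198491 = (27261125 - 238491 + 5137000 - 1186647)/555 - 198491 = (1/555)*30972987 - 198491 = 10324329/185 - 198491 = -26396506/185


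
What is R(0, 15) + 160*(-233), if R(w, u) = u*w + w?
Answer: -37280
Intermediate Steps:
R(w, u) = w + u*w
R(0, 15) + 160*(-233) = 0*(1 + 15) + 160*(-233) = 0*16 - 37280 = 0 - 37280 = -37280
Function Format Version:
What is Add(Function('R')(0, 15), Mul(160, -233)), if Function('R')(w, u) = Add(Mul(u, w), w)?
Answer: -37280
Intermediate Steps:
Function('R')(w, u) = Add(w, Mul(u, w))
Add(Function('R')(0, 15), Mul(160, -233)) = Add(Mul(0, Add(1, 15)), Mul(160, -233)) = Add(Mul(0, 16), -37280) = Add(0, -37280) = -37280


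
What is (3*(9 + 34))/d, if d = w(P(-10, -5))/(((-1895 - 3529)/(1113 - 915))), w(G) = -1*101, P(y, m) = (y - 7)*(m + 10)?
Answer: 38872/1111 ≈ 34.988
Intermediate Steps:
P(y, m) = (-7 + y)*(10 + m)
w(G) = -101
d = 3333/904 (d = -101*(1113 - 915)/(-1895 - 3529) = -101/((-5424/198)) = -101/((-5424*1/198)) = -101/(-904/33) = -101*(-33/904) = 3333/904 ≈ 3.6869)
(3*(9 + 34))/d = (3*(9 + 34))/(3333/904) = (3*43)*(904/3333) = 129*(904/3333) = 38872/1111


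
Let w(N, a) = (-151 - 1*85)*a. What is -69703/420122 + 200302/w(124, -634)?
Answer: 18430508793/15715083532 ≈ 1.1728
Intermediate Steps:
w(N, a) = -236*a (w(N, a) = (-151 - 85)*a = -236*a)
-69703/420122 + 200302/w(124, -634) = -69703/420122 + 200302/((-236*(-634))) = -69703*1/420122 + 200302/149624 = -69703/420122 + 200302*(1/149624) = -69703/420122 + 100151/74812 = 18430508793/15715083532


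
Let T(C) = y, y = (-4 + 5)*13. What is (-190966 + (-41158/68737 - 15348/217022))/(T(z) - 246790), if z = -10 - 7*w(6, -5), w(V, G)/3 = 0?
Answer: 1424367033019838/1840640695233639 ≈ 0.77384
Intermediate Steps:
w(V, G) = 0 (w(V, G) = 3*0 = 0)
z = -10 (z = -10 - 7*0 = -10 + 0 = -10)
y = 13 (y = 1*13 = 13)
T(C) = 13
(-190966 + (-41158/68737 - 15348/217022))/(T(z) - 246790) = (-190966 + (-41158/68737 - 15348/217022))/(13 - 246790) = (-190966 + (-41158*1/68737 - 15348*1/217022))/(-246777) = (-190966 + (-41158/68737 - 7674/108511))*(-1/246777) = (-190966 - 4993583476/7458720607)*(-1/246777) = -1424367033019838/7458720607*(-1/246777) = 1424367033019838/1840640695233639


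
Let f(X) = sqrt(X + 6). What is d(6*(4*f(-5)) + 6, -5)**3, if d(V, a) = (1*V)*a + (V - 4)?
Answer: -1906624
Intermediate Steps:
f(X) = sqrt(6 + X)
d(V, a) = -4 + V + V*a (d(V, a) = V*a + (-4 + V) = -4 + V + V*a)
d(6*(4*f(-5)) + 6, -5)**3 = (-4 + (6*(4*sqrt(6 - 5)) + 6) + (6*(4*sqrt(6 - 5)) + 6)*(-5))**3 = (-4 + (6*(4*sqrt(1)) + 6) + (6*(4*sqrt(1)) + 6)*(-5))**3 = (-4 + (6*(4*1) + 6) + (6*(4*1) + 6)*(-5))**3 = (-4 + (6*4 + 6) + (6*4 + 6)*(-5))**3 = (-4 + (24 + 6) + (24 + 6)*(-5))**3 = (-4 + 30 + 30*(-5))**3 = (-4 + 30 - 150)**3 = (-124)**3 = -1906624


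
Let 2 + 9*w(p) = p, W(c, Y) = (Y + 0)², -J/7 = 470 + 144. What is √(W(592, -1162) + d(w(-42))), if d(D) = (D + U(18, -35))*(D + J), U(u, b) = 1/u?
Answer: √111054345/9 ≈ 1170.9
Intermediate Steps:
J = -4298 (J = -7*(470 + 144) = -7*614 = -4298)
W(c, Y) = Y²
w(p) = -2/9 + p/9
d(D) = (-4298 + D)*(1/18 + D) (d(D) = (D + 1/18)*(D - 4298) = (D + 1/18)*(-4298 + D) = (1/18 + D)*(-4298 + D) = (-4298 + D)*(1/18 + D))
√(W(592, -1162) + d(w(-42))) = √((-1162)² + (-2149/9 + (-2/9 + (⅑)*(-42))² - 77363*(-2/9 + (⅑)*(-42))/18)) = √(1350244 + (-2149/9 + (-2/9 - 14/3)² - 77363*(-2/9 - 14/3)/18)) = √(1350244 + (-2149/9 + (-44/9)² - 77363/18*(-44/9))) = √(1350244 + (-2149/9 + 1936/81 + 1701986/81)) = √(1350244 + 561527/27) = √(37018115/27) = √111054345/9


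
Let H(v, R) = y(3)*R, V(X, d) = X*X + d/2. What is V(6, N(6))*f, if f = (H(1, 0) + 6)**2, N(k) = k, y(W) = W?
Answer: 1404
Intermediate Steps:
V(X, d) = X**2 + d/2 (V(X, d) = X**2 + d*(1/2) = X**2 + d/2)
H(v, R) = 3*R
f = 36 (f = (3*0 + 6)**2 = (0 + 6)**2 = 6**2 = 36)
V(6, N(6))*f = (6**2 + (1/2)*6)*36 = (36 + 3)*36 = 39*36 = 1404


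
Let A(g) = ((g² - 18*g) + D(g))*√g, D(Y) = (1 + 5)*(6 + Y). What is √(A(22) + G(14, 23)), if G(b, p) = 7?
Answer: √(7 + 256*√22) ≈ 34.753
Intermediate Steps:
D(Y) = 36 + 6*Y (D(Y) = 6*(6 + Y) = 36 + 6*Y)
A(g) = √g*(36 + g² - 12*g) (A(g) = ((g² - 18*g) + (36 + 6*g))*√g = (36 + g² - 12*g)*√g = √g*(36 + g² - 12*g))
√(A(22) + G(14, 23)) = √(√22*(36 + 22² - 12*22) + 7) = √(√22*(36 + 484 - 264) + 7) = √(√22*256 + 7) = √(256*√22 + 7) = √(7 + 256*√22)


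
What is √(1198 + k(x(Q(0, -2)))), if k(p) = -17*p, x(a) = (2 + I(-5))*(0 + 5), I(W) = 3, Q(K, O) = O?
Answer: √773 ≈ 27.803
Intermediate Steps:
x(a) = 25 (x(a) = (2 + 3)*(0 + 5) = 5*5 = 25)
√(1198 + k(x(Q(0, -2)))) = √(1198 - 17*25) = √(1198 - 425) = √773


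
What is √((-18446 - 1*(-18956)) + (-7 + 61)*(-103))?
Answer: 2*I*√1263 ≈ 71.077*I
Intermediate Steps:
√((-18446 - 1*(-18956)) + (-7 + 61)*(-103)) = √((-18446 + 18956) + 54*(-103)) = √(510 - 5562) = √(-5052) = 2*I*√1263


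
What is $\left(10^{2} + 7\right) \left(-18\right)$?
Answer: $-1926$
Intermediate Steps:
$\left(10^{2} + 7\right) \left(-18\right) = \left(100 + 7\right) \left(-18\right) = 107 \left(-18\right) = -1926$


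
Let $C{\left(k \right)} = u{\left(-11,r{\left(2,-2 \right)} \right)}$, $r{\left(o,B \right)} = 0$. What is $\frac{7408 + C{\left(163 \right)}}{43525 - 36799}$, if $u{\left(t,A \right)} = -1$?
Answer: $\frac{2469}{2242} \approx 1.1012$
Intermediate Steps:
$C{\left(k \right)} = -1$
$\frac{7408 + C{\left(163 \right)}}{43525 - 36799} = \frac{7408 - 1}{43525 - 36799} = \frac{7407}{6726} = 7407 \cdot \frac{1}{6726} = \frac{2469}{2242}$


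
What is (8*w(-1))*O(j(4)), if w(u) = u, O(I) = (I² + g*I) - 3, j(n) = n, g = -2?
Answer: -40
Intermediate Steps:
O(I) = -3 + I² - 2*I (O(I) = (I² - 2*I) - 3 = -3 + I² - 2*I)
(8*w(-1))*O(j(4)) = (8*(-1))*(-3 + 4² - 2*4) = -8*(-3 + 16 - 8) = -8*5 = -40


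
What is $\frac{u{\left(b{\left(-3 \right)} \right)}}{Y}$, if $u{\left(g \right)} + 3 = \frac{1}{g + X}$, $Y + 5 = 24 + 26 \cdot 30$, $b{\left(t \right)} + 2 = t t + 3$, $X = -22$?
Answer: $- \frac{37}{9588} \approx -0.003859$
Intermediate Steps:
$b{\left(t \right)} = 1 + t^{2}$ ($b{\left(t \right)} = -2 + \left(t t + 3\right) = -2 + \left(t^{2} + 3\right) = -2 + \left(3 + t^{2}\right) = 1 + t^{2}$)
$Y = 799$ ($Y = -5 + \left(24 + 26 \cdot 30\right) = -5 + \left(24 + 780\right) = -5 + 804 = 799$)
$u{\left(g \right)} = -3 + \frac{1}{-22 + g}$ ($u{\left(g \right)} = -3 + \frac{1}{g - 22} = -3 + \frac{1}{-22 + g}$)
$\frac{u{\left(b{\left(-3 \right)} \right)}}{Y} = \frac{\frac{1}{-22 + \left(1 + \left(-3\right)^{2}\right)} \left(67 - 3 \left(1 + \left(-3\right)^{2}\right)\right)}{799} = \frac{67 - 3 \left(1 + 9\right)}{-22 + \left(1 + 9\right)} \frac{1}{799} = \frac{67 - 30}{-22 + 10} \cdot \frac{1}{799} = \frac{67 - 30}{-12} \cdot \frac{1}{799} = \left(- \frac{1}{12}\right) 37 \cdot \frac{1}{799} = \left(- \frac{37}{12}\right) \frac{1}{799} = - \frac{37}{9588}$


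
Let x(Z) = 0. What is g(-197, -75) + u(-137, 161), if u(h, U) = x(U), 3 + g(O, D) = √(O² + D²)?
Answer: -3 + √44434 ≈ 207.79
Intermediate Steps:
g(O, D) = -3 + √(D² + O²) (g(O, D) = -3 + √(O² + D²) = -3 + √(D² + O²))
u(h, U) = 0
g(-197, -75) + u(-137, 161) = (-3 + √((-75)² + (-197)²)) + 0 = (-3 + √(5625 + 38809)) + 0 = (-3 + √44434) + 0 = -3 + √44434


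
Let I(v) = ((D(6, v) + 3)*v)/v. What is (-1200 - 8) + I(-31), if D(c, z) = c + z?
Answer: -1230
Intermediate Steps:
I(v) = 9 + v (I(v) = (((6 + v) + 3)*v)/v = ((9 + v)*v)/v = (v*(9 + v))/v = 9 + v)
(-1200 - 8) + I(-31) = (-1200 - 8) + (9 - 31) = -1208 - 22 = -1230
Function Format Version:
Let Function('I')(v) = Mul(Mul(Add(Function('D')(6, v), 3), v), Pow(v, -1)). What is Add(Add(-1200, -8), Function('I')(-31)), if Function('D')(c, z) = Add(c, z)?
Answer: -1230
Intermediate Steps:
Function('I')(v) = Add(9, v) (Function('I')(v) = Mul(Mul(Add(Add(6, v), 3), v), Pow(v, -1)) = Mul(Mul(Add(9, v), v), Pow(v, -1)) = Mul(Mul(v, Add(9, v)), Pow(v, -1)) = Add(9, v))
Add(Add(-1200, -8), Function('I')(-31)) = Add(Add(-1200, -8), Add(9, -31)) = Add(-1208, -22) = -1230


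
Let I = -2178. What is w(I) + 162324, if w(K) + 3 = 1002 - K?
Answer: 165501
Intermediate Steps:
w(K) = 999 - K (w(K) = -3 + (1002 - K) = 999 - K)
w(I) + 162324 = (999 - 1*(-2178)) + 162324 = (999 + 2178) + 162324 = 3177 + 162324 = 165501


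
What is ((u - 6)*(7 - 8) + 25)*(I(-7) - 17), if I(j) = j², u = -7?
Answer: 1216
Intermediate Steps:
((u - 6)*(7 - 8) + 25)*(I(-7) - 17) = ((-7 - 6)*(7 - 8) + 25)*((-7)² - 17) = (-13*(-1) + 25)*(49 - 17) = (13 + 25)*32 = 38*32 = 1216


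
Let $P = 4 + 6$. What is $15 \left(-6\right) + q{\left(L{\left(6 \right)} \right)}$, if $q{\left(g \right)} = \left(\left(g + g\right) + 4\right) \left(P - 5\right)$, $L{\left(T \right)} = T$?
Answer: $-10$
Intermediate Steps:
$P = 10$
$q{\left(g \right)} = 20 + 10 g$ ($q{\left(g \right)} = \left(\left(g + g\right) + 4\right) \left(10 - 5\right) = \left(2 g + 4\right) 5 = \left(4 + 2 g\right) 5 = 20 + 10 g$)
$15 \left(-6\right) + q{\left(L{\left(6 \right)} \right)} = 15 \left(-6\right) + \left(20 + 10 \cdot 6\right) = -90 + \left(20 + 60\right) = -90 + 80 = -10$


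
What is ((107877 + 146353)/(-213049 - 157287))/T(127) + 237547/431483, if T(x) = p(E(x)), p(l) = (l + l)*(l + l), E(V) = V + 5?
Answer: 3065600579478071/5568490449460224 ≈ 0.55053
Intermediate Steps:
E(V) = 5 + V
p(l) = 4*l**2 (p(l) = (2*l)*(2*l) = 4*l**2)
T(x) = 4*(5 + x)**2
((107877 + 146353)/(-213049 - 157287))/T(127) + 237547/431483 = ((107877 + 146353)/(-213049 - 157287))/((4*(5 + 127)**2)) + 237547/431483 = (254230/(-370336))/((4*132**2)) + 237547*(1/431483) = (254230*(-1/370336))/((4*17424)) + 237547/431483 = -127115/185168/69696 + 237547/431483 = -127115/185168*1/69696 + 237547/431483 = -127115/12905468928 + 237547/431483 = 3065600579478071/5568490449460224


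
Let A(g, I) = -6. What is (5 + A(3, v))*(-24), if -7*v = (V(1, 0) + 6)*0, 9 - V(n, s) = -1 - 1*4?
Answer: 24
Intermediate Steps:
V(n, s) = 14 (V(n, s) = 9 - (-1 - 1*4) = 9 - (-1 - 4) = 9 - 1*(-5) = 9 + 5 = 14)
v = 0 (v = -(14 + 6)*0/7 = -20*0/7 = -⅐*0 = 0)
(5 + A(3, v))*(-24) = (5 - 6)*(-24) = -1*(-24) = 24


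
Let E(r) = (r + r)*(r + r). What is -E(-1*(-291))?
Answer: -338724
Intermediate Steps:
E(r) = 4*r² (E(r) = (2*r)*(2*r) = 4*r²)
-E(-1*(-291)) = -4*(-1*(-291))² = -4*291² = -4*84681 = -1*338724 = -338724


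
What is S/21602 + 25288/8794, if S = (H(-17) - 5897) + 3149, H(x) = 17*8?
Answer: 130825362/47491997 ≈ 2.7547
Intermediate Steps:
H(x) = 136
S = -2612 (S = (136 - 5897) + 3149 = -5761 + 3149 = -2612)
S/21602 + 25288/8794 = -2612/21602 + 25288/8794 = -2612*1/21602 + 25288*(1/8794) = -1306/10801 + 12644/4397 = 130825362/47491997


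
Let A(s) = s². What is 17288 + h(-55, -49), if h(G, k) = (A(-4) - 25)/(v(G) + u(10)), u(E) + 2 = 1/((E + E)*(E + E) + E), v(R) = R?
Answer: 404006962/23369 ≈ 17288.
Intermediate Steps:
u(E) = -2 + 1/(E + 4*E²) (u(E) = -2 + 1/((E + E)*(E + E) + E) = -2 + 1/((2*E)*(2*E) + E) = -2 + 1/(4*E² + E) = -2 + 1/(E + 4*E²))
h(G, k) = -9/(-819/410 + G) (h(G, k) = ((-4)² - 25)/(G + (1 - 8*10² - 2*10)/(10*(1 + 4*10))) = (16 - 25)/(G + (1 - 8*100 - 20)/(10*(1 + 40))) = -9/(G + (⅒)*(1 - 800 - 20)/41) = -9/(G + (⅒)*(1/41)*(-819)) = -9/(G - 819/410) = -9/(-819/410 + G))
17288 + h(-55, -49) = 17288 - 3690/(-819 + 410*(-55)) = 17288 - 3690/(-819 - 22550) = 17288 - 3690/(-23369) = 17288 - 3690*(-1/23369) = 17288 + 3690/23369 = 404006962/23369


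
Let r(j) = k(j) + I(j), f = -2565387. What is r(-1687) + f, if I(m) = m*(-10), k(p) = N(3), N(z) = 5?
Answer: -2548512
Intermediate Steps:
k(p) = 5
I(m) = -10*m
r(j) = 5 - 10*j
r(-1687) + f = (5 - 10*(-1687)) - 2565387 = (5 + 16870) - 2565387 = 16875 - 2565387 = -2548512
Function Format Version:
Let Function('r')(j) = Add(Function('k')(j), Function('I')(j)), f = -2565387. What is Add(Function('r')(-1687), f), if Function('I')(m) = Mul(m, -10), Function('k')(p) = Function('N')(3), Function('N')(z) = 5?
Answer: -2548512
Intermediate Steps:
Function('k')(p) = 5
Function('I')(m) = Mul(-10, m)
Function('r')(j) = Add(5, Mul(-10, j))
Add(Function('r')(-1687), f) = Add(Add(5, Mul(-10, -1687)), -2565387) = Add(Add(5, 16870), -2565387) = Add(16875, -2565387) = -2548512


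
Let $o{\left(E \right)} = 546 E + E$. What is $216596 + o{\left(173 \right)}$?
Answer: $311227$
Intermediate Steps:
$o{\left(E \right)} = 547 E$
$216596 + o{\left(173 \right)} = 216596 + 547 \cdot 173 = 216596 + 94631 = 311227$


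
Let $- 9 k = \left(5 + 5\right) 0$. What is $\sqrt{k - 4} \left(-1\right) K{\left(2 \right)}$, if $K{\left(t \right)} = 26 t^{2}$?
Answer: $- 208 i \approx - 208.0 i$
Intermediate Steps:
$k = 0$ ($k = - \frac{\left(5 + 5\right) 0}{9} = - \frac{10 \cdot 0}{9} = \left(- \frac{1}{9}\right) 0 = 0$)
$\sqrt{k - 4} \left(-1\right) K{\left(2 \right)} = \sqrt{0 - 4} \left(-1\right) 26 \cdot 2^{2} = \sqrt{-4} \left(-1\right) 26 \cdot 4 = 2 i \left(-1\right) 104 = - 2 i 104 = - 208 i$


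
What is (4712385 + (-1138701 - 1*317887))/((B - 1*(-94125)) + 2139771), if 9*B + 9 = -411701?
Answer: 29302173/19693354 ≈ 1.4879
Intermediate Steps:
B = -411710/9 (B = -1 + (1/9)*(-411701) = -1 - 411701/9 = -411710/9 ≈ -45746.)
(4712385 + (-1138701 - 1*317887))/((B - 1*(-94125)) + 2139771) = (4712385 + (-1138701 - 1*317887))/((-411710/9 - 1*(-94125)) + 2139771) = (4712385 + (-1138701 - 317887))/((-411710/9 + 94125) + 2139771) = (4712385 - 1456588)/(435415/9 + 2139771) = 3255797/(19693354/9) = 3255797*(9/19693354) = 29302173/19693354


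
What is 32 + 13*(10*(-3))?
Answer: -358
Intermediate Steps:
32 + 13*(10*(-3)) = 32 + 13*(-30) = 32 - 390 = -358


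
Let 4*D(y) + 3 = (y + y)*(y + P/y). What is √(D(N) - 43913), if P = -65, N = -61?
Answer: I*√168343/2 ≈ 205.15*I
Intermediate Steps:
D(y) = -¾ + y*(y - 65/y)/2 (D(y) = -¾ + ((y + y)*(y - 65/y))/4 = -¾ + ((2*y)*(y - 65/y))/4 = -¾ + (2*y*(y - 65/y))/4 = -¾ + y*(y - 65/y)/2)
√(D(N) - 43913) = √((-133/4 + (½)*(-61)²) - 43913) = √((-133/4 + (½)*3721) - 43913) = √((-133/4 + 3721/2) - 43913) = √(7309/4 - 43913) = √(-168343/4) = I*√168343/2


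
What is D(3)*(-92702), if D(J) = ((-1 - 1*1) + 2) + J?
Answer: -278106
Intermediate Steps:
D(J) = J (D(J) = ((-1 - 1) + 2) + J = (-2 + 2) + J = 0 + J = J)
D(3)*(-92702) = 3*(-92702) = -278106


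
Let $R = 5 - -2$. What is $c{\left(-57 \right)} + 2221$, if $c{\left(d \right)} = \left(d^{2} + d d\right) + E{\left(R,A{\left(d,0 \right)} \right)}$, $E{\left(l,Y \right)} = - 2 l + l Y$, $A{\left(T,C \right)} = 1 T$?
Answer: $8306$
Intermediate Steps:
$A{\left(T,C \right)} = T$
$R = 7$ ($R = 5 + 2 = 7$)
$E{\left(l,Y \right)} = - 2 l + Y l$
$c{\left(d \right)} = -14 + 2 d^{2} + 7 d$ ($c{\left(d \right)} = \left(d^{2} + d d\right) + 7 \left(-2 + d\right) = \left(d^{2} + d^{2}\right) + \left(-14 + 7 d\right) = 2 d^{2} + \left(-14 + 7 d\right) = -14 + 2 d^{2} + 7 d$)
$c{\left(-57 \right)} + 2221 = \left(-14 + 2 \left(-57\right)^{2} + 7 \left(-57\right)\right) + 2221 = \left(-14 + 2 \cdot 3249 - 399\right) + 2221 = \left(-14 + 6498 - 399\right) + 2221 = 6085 + 2221 = 8306$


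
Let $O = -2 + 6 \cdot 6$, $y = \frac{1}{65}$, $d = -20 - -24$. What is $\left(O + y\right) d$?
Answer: $\frac{8844}{65} \approx 136.06$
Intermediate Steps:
$d = 4$ ($d = -20 + 24 = 4$)
$y = \frac{1}{65} \approx 0.015385$
$O = 34$ ($O = -2 + 36 = 34$)
$\left(O + y\right) d = \left(34 + \frac{1}{65}\right) 4 = \frac{2211}{65} \cdot 4 = \frac{8844}{65}$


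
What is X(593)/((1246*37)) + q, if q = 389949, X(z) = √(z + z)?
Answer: 389949 + √1186/46102 ≈ 3.8995e+5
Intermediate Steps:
X(z) = √2*√z (X(z) = √(2*z) = √2*√z)
X(593)/((1246*37)) + q = (√2*√593)/((1246*37)) + 389949 = √1186/46102 + 389949 = 389949 + √1186/46102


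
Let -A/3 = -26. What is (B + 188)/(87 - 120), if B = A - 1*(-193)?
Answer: -153/11 ≈ -13.909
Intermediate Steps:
A = 78 (A = -3*(-26) = 78)
B = 271 (B = 78 - 1*(-193) = 78 + 193 = 271)
(B + 188)/(87 - 120) = (271 + 188)/(87 - 120) = 459/(-33) = 459*(-1/33) = -153/11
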